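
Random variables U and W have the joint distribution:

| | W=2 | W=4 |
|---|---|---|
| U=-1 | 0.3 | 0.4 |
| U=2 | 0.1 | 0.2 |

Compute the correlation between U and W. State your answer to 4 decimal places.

0.0891

E[U] = -0.1,  E[W] = 3.2
E[UW] = -0.2
cov(U,W) = E[UW] − E[U]E[W] = -0.2 − (-0.1)(3.2) = 0.12
Var(U) = 1.89,  Var(W) = 0.96
ρ = 0.12 / √(1.89·0.96) ≈ 0.0891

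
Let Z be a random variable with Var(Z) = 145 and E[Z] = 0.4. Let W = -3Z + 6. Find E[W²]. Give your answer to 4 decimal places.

E[-3Z + 6] = -3·0.4 + 6 = 4.8
Var(-3Z + 6) = (-3)²·145 = 1305
E[W²] = Var(W) + (E[W])² = 1305 + (4.8)² = 1328.04

1328.0400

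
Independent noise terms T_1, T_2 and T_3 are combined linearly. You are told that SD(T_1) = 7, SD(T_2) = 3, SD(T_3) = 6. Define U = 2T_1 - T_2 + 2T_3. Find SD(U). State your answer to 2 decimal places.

Var(T_1) = 49, Var(T_2) = 9, Var(T_3) = 36
By independence, Var(U) = (2)²Var(T_1) + (-1)²Var(T_2) + (2)²Var(T_3)
= (2)²·49 + (-1)²·9 + (2)²·36 = 349
SD(U) = √349 ≈ 18.68

18.68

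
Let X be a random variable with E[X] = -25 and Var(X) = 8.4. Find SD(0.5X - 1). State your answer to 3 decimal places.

1.449

Var(0.5X - 1) = (0.5)²·8.4 = 2.1
SD(0.5X - 1) = √2.1 ≈ 1.449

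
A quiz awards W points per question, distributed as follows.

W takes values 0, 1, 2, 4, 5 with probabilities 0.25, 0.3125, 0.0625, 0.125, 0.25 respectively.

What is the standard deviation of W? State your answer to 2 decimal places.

E[W] = (0)(0.25) + (1)(0.3125) + (2)(0.0625) + (4)(0.125) + (5)(0.25) = 2.1875
E[W²] = (0)²(0.25) + (1)²(0.3125) + (2)²(0.0625) + (4)²(0.125) + (5)²(0.25) = 8.8125
V(W) = E[W²] − (E[W])² = 8.8125 − (2.1875)² = 4.02734375
SD(W) = √4.02734375 ≈ 2.01

2.01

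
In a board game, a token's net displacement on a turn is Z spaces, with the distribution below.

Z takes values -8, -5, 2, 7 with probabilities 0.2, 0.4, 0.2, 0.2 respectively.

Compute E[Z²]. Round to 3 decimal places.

33.400

E[Z²] = (-8)²(0.2) + (-5)²(0.4) + (2)²(0.2) + (7)²(0.2) = 33.4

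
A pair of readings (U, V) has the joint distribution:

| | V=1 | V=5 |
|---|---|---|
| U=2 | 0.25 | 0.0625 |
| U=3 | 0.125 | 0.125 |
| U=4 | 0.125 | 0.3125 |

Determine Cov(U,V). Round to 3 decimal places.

0.750

E[U] = 3.125,  E[V] = 3
E[UV] = 10.125
Cov(U,V) = E[UV] − E[U]E[V] = 10.125 − (3.125)(3) = 0.75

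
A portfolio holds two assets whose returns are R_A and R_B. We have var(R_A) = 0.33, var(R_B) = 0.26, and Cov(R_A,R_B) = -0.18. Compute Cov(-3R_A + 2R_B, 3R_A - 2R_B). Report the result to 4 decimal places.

-6.1700

Cov(-3R_A + 2R_B, 3R_A - 2R_B) = (-3)(3)var(R_A) + (2)(-2)var(R_B) + [(-3)(-2) + (2)(3)]Cov(R_A,R_B)
= -9·0.33 + -4·0.26 + 12·-0.18 = -6.17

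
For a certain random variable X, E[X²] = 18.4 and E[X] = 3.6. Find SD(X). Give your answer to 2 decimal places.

Var(X) = 18.4 − (3.6)² = 5.44
SD(X) = √5.44 ≈ 2.33

2.33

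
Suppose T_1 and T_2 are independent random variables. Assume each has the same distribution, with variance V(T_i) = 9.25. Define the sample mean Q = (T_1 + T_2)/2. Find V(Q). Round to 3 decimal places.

By independence, V(Q) = (0.5)²V(T_1) + (0.5)²V(T_2)
= (0.5)²·9.25 + (0.5)²·9.25 = 4.625

4.625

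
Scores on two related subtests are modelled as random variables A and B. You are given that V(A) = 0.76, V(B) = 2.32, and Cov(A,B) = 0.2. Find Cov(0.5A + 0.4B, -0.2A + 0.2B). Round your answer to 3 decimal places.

0.114

Cov(0.5A + 0.4B, -0.2A + 0.2B) = (0.5)(-0.2)V(A) + (0.4)(0.2)V(B) + [(0.5)(0.2) + (0.4)(-0.2)]Cov(A,B)
= -0.1·0.76 + 0.08·2.32 + 0.02·0.2 = 0.1136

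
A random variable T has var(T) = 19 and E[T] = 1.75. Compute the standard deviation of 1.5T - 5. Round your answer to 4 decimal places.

var(1.5T - 5) = (1.5)²·19 = 42.75
SD(1.5T - 5) = √42.75 ≈ 6.5383

6.5383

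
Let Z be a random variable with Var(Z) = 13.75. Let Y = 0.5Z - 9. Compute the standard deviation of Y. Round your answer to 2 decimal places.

Var(0.5Z - 9) = (0.5)²·13.75 = 3.4375
σ(Y) = √3.4375 ≈ 1.85

1.85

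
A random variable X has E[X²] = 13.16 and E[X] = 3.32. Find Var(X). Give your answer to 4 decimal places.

2.1376

Var(X) = 13.16 − (3.32)² = 2.1376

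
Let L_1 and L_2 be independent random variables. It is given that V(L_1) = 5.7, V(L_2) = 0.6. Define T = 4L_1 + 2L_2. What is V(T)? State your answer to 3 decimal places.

By independence, V(T) = (4)²V(L_1) + (2)²V(L_2)
= (4)²·5.7 + (2)²·0.6 = 93.6

93.600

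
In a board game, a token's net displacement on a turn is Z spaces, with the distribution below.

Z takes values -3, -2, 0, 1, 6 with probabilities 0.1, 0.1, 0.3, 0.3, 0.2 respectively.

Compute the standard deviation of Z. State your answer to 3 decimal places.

2.793

E[Z] = (-3)(0.1) + (-2)(0.1) + (0)(0.3) + (1)(0.3) + (6)(0.2) = 1
E[Z²] = (-3)²(0.1) + (-2)²(0.1) + (0)²(0.3) + (1)²(0.3) + (6)²(0.2) = 8.8
Var(Z) = E[Z²] − (E[Z])² = 8.8 − (1)² = 7.8
σ(Z) = √7.8 ≈ 2.793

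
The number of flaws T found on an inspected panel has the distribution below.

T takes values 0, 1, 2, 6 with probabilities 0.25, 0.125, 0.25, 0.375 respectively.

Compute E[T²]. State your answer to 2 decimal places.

E[T²] = (0)²(0.25) + (1)²(0.125) + (2)²(0.25) + (6)²(0.375) = 14.625

14.63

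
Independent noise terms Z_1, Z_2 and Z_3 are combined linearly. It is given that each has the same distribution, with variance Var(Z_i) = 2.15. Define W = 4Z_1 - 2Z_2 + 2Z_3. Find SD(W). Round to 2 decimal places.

By independence, Var(W) = (4)²Var(Z_1) + (-2)²Var(Z_2) + (2)²Var(Z_3)
= (4)²·2.15 + (-2)²·2.15 + (2)²·2.15 = 51.6
SD(W) = √51.6 ≈ 7.18

7.18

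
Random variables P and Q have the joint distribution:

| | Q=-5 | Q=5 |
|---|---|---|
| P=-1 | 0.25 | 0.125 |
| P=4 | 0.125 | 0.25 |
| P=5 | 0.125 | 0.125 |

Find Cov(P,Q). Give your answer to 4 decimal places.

E[P] = 2.375,  E[Q] = 0
E[PQ] = 3.125
Cov(P,Q) = E[PQ] − E[P]E[Q] = 3.125 − (2.375)(0) = 3.125

3.1250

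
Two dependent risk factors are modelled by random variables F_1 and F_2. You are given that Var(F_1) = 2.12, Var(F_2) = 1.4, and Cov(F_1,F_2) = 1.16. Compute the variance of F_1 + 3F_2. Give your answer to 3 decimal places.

Var(F_1 + 3F_2) = (1)²·Var(F_1) + (3)²·Var(F_2) + 2·(1)·(3)·Cov(F_1,F_2)
= 1·2.12 + 9·1.4 + 6·1.16 = 21.68

21.680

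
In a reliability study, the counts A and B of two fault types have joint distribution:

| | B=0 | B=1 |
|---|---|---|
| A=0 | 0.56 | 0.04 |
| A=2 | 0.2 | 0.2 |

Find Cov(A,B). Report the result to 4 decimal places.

E[A] = 0.8,  E[B] = 0.24
E[AB] = 0.4
Cov(A,B) = E[AB] − E[A]E[B] = 0.4 − (0.8)(0.24) = 0.208

0.2080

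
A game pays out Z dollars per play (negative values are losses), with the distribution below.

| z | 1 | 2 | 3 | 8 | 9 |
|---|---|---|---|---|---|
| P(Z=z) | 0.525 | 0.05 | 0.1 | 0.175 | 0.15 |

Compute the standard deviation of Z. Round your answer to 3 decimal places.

E[Z] = (1)(0.525) + (2)(0.05) + (3)(0.1) + (8)(0.175) + (9)(0.15) = 3.675
E[Z²] = (1)²(0.525) + (2)²(0.05) + (3)²(0.1) + (8)²(0.175) + (9)²(0.15) = 24.975
var(Z) = E[Z²] − (E[Z])² = 24.975 − (3.675)² = 11.469375
SD(Z) = √11.469375 ≈ 3.387

3.387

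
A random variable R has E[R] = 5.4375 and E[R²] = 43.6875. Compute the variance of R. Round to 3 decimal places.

Var(R) = 43.6875 − (5.4375)² = 14.12109375

14.121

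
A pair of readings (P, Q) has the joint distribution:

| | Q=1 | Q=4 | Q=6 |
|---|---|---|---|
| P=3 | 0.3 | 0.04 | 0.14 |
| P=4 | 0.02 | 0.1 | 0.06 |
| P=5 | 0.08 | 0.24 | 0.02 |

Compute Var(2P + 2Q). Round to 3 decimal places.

E[P] = 3.86,  E[Q] = 3.24,  E[PQ] = 12.82
Var(P) = 15.7 − (3.86)² = 0.8004;  Var(Q) = 14.4 − (3.24)² = 3.9024
cov(P,Q) = 12.82 − (3.86)(3.24) = 0.3136
Var(2P + 2Q) = (2)²·0.8004 + (2)²·3.9024 + 2·(2)·(2)·0.3136 = 21.32

21.320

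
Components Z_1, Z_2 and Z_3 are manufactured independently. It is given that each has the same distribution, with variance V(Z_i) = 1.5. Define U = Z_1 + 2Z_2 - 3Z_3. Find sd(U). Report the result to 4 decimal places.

4.5826

By independence, V(U) = (1)²V(Z_1) + (2)²V(Z_2) + (-3)²V(Z_3)
= (1)²·1.5 + (2)²·1.5 + (-3)²·1.5 = 21
sd(U) = √21 ≈ 4.5826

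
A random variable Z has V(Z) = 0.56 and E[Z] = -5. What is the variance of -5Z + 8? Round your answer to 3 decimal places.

V(-5Z + 8) = (-5)²·V(Z) = 25·0.56 = 14

14.000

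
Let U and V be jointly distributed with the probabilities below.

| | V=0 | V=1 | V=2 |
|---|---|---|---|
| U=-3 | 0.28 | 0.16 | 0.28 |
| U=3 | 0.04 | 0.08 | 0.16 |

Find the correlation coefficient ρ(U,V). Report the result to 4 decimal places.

E[U] = -1.32,  E[V] = 1.12
E[UV] = -0.96
Cov(U,V) = E[UV] − E[U]E[V] = -0.96 − (-1.32)(1.12) = 0.5184
Var(U) = 7.2576,  Var(V) = 0.7456
ρ = 0.5184 / √(7.2576·0.7456) ≈ 0.2229

0.2229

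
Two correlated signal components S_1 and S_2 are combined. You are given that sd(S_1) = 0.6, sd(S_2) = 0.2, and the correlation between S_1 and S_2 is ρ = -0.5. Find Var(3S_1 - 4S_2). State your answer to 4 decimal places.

Var(S_1) = (0.6)² = 0.36;  Var(S_2) = (0.2)² = 0.04
cov(S_1,S_2) = ρ·sd(S_1)·sd(S_2) = -0.5·0.6·0.2 = -0.06
Var(3S_1 - 4S_2) = (3)²·Var(S_1) + (-4)²·Var(S_2) + 2·(3)·(-4)·cov(S_1,S_2)
= 9·0.36 + 16·0.04 + -24·-0.06 = 5.32

5.3200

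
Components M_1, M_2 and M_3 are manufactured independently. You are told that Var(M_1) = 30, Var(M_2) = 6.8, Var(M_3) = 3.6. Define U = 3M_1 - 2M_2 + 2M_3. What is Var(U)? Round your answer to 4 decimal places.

311.6000

By independence, Var(U) = (3)²Var(M_1) + (-2)²Var(M_2) + (2)²Var(M_3)
= (3)²·30 + (-2)²·6.8 + (2)²·3.6 = 311.6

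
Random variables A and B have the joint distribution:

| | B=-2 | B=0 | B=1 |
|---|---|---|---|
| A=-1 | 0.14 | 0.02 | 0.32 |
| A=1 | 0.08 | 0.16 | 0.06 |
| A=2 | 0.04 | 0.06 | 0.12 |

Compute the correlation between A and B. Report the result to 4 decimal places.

-0.0350

E[A] = 0.26,  E[B] = -0.02
E[AB] = -0.06
cov(A,B) = E[AB] − E[A]E[B] = -0.06 − (0.26)(-0.02) = -0.0548
Var(A) = 1.5924,  Var(B) = 1.5396
ρ = -0.0548 / √(1.5924·1.5396) ≈ -0.0350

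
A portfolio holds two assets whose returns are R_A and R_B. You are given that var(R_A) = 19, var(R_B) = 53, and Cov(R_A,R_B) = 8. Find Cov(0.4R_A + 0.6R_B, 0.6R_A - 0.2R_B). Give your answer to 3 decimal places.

Cov(0.4R_A + 0.6R_B, 0.6R_A - 0.2R_B) = (0.4)(0.6)var(R_A) + (0.6)(-0.2)var(R_B) + [(0.4)(-0.2) + (0.6)(0.6)]Cov(R_A,R_B)
= 0.24·19 + -0.12·53 + 0.28·8 = 0.44

0.440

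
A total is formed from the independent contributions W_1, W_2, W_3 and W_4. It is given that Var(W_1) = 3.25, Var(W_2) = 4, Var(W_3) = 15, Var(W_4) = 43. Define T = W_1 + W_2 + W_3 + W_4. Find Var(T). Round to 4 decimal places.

By independence, Var(T) = (1)²Var(W_1) + (1)²Var(W_2) + (1)²Var(W_3) + (1)²Var(W_4)
= (1)²·3.25 + (1)²·4 + (1)²·15 + (1)²·43 = 65.25

65.2500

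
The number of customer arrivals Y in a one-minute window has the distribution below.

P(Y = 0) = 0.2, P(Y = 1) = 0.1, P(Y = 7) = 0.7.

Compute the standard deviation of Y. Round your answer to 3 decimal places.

3.066

E[Y] = (0)(0.2) + (1)(0.1) + (7)(0.7) = 5
E[Y²] = (0)²(0.2) + (1)²(0.1) + (7)²(0.7) = 34.4
V(Y) = E[Y²] − (E[Y])² = 34.4 − (5)² = 9.4
sd(Y) = √9.4 ≈ 3.066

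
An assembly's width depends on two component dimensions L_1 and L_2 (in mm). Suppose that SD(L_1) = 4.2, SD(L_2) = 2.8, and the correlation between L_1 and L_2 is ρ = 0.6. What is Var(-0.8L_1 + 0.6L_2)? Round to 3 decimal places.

7.338

Var(L_1) = (4.2)² = 17.64;  Var(L_2) = (2.8)² = 7.84
cov(L_1,L_2) = ρ·SD(L_1)·SD(L_2) = 0.6·4.2·2.8 = 7.056
Var(-0.8L_1 + 0.6L_2) = (-0.8)²·Var(L_1) + (0.6)²·Var(L_2) + 2·(-0.8)·(0.6)·cov(L_1,L_2)
= 0.64·17.64 + 0.36·7.84 + -0.96·7.056 = 7.33824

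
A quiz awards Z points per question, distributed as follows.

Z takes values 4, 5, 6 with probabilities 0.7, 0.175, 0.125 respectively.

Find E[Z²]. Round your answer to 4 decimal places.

E[Z²] = (4)²(0.7) + (5)²(0.175) + (6)²(0.125) = 20.075

20.0750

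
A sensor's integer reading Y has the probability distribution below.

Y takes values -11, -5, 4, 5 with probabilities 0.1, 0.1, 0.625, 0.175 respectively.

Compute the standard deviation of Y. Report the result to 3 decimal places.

E[Y] = (-11)(0.1) + (-5)(0.1) + (4)(0.625) + (5)(0.175) = 1.775
E[Y²] = (-11)²(0.1) + (-5)²(0.1) + (4)²(0.625) + (5)²(0.175) = 28.975
V(Y) = E[Y²] − (E[Y])² = 28.975 − (1.775)² = 25.824375
sd(Y) = √25.824375 ≈ 5.082

5.082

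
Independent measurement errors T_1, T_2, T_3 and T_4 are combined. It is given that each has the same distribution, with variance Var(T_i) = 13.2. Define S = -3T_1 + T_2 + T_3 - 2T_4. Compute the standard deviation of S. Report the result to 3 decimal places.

By independence, Var(S) = (-3)²Var(T_1) + (1)²Var(T_2) + (1)²Var(T_3) + (-2)²Var(T_4)
= (-3)²·13.2 + (1)²·13.2 + (1)²·13.2 + (-2)²·13.2 = 198
SD(S) = √198 ≈ 14.071

14.071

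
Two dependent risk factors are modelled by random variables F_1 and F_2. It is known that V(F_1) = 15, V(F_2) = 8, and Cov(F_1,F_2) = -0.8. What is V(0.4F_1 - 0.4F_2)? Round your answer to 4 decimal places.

V(0.4F_1 - 0.4F_2) = (0.4)²·V(F_1) + (-0.4)²·V(F_2) + 2·(0.4)·(-0.4)·Cov(F_1,F_2)
= 0.16·15 + 0.16·8 + -0.32·-0.8 = 3.936

3.9360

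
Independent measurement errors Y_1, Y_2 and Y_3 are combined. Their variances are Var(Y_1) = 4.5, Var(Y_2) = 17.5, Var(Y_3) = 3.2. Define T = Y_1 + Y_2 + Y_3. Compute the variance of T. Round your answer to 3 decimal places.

25.200

By independence, Var(T) = (1)²Var(Y_1) + (1)²Var(Y_2) + (1)²Var(Y_3)
= (1)²·4.5 + (1)²·17.5 + (1)²·3.2 = 25.2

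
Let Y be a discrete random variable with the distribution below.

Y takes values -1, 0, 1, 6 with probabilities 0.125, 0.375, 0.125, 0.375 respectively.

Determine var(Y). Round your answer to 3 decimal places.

E[Y] = (-1)(0.125) + (0)(0.375) + (1)(0.125) + (6)(0.375) = 2.25
E[Y²] = (-1)²(0.125) + (0)²(0.375) + (1)²(0.125) + (6)²(0.375) = 13.75
var(Y) = E[Y²] − (E[Y])² = 13.75 − (2.25)² = 8.6875

8.688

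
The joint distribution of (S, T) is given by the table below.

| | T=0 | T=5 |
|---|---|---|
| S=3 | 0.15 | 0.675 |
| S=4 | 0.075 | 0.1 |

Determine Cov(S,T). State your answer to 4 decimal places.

-0.1781

E[S] = 3.175,  E[T] = 3.875
E[ST] = 12.125
Cov(S,T) = E[ST] − E[S]E[T] = 12.125 − (3.175)(3.875) = -0.178125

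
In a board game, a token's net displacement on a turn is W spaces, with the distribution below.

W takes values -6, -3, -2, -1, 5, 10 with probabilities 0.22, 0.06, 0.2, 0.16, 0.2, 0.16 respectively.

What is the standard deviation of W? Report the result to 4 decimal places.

5.4889

E[W] = (-6)(0.22) + (-3)(0.06) + (-2)(0.2) + (-1)(0.16) + (5)(0.2) + (10)(0.16) = 0.54
E[W²] = (-6)²(0.22) + (-3)²(0.06) + (-2)²(0.2) + (-1)²(0.16) + (5)²(0.2) + (10)²(0.16) = 30.42
var(W) = E[W²] − (E[W])² = 30.42 − (0.54)² = 30.1284
SD(W) = √30.1284 ≈ 5.4889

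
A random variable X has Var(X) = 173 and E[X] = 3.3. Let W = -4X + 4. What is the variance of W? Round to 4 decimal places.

Var(-4X + 4) = (-4)²·Var(X) = 16·173 = 2768

2768.0000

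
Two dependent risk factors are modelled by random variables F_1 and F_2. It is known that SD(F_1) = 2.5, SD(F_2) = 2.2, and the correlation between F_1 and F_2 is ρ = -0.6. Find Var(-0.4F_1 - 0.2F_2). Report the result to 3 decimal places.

0.666

Var(F_1) = (2.5)² = 6.25;  Var(F_2) = (2.2)² = 4.84
Cov(F_1,F_2) = ρ·SD(F_1)·SD(F_2) = -0.6·2.5·2.2 = -3.3
Var(-0.4F_1 - 0.2F_2) = (-0.4)²·Var(F_1) + (-0.2)²·Var(F_2) + 2·(-0.4)·(-0.2)·Cov(F_1,F_2)
= 0.16·6.25 + 0.04·4.84 + 0.16·-3.3 = 0.6656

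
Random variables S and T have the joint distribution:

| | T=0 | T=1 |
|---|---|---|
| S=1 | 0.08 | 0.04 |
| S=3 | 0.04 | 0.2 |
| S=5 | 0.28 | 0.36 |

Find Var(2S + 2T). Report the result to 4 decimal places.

E[S] = 4.04,  E[T] = 0.6,  E[ST] = 2.44
Var(S) = 18.28 − (4.04)² = 1.9584;  Var(T) = 0.6 − (0.6)² = 0.24
Cov(S,T) = 2.44 − (4.04)(0.6) = 0.016
Var(2S + 2T) = (2)²·1.9584 + (2)²·0.24 + 2·(2)·(2)·0.016 = 8.9216

8.9216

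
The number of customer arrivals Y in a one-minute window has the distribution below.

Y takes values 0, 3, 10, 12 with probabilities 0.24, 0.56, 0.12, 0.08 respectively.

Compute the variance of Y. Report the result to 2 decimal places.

13.81

E[Y] = (0)(0.24) + (3)(0.56) + (10)(0.12) + (12)(0.08) = 3.84
E[Y²] = (0)²(0.24) + (3)²(0.56) + (10)²(0.12) + (12)²(0.08) = 28.56
Var(Y) = E[Y²] − (E[Y])² = 28.56 − (3.84)² = 13.8144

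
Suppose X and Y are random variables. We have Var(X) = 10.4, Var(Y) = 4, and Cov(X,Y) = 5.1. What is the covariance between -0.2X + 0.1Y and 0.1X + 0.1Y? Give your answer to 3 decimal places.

-0.219

Cov(-0.2X + 0.1Y, 0.1X + 0.1Y) = (-0.2)(0.1)Var(X) + (0.1)(0.1)Var(Y) + [(-0.2)(0.1) + (0.1)(0.1)]Cov(X,Y)
= -0.02·10.4 + 0.01·4 + -0.01·5.1 = -0.219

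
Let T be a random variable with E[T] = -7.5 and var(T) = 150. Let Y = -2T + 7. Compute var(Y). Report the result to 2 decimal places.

var(-2T + 7) = (-2)²·var(T) = 4·150 = 600

600.00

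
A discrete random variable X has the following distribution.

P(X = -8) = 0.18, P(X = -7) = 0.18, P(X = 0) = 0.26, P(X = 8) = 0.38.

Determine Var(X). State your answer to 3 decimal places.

44.544

E[X] = (-8)(0.18) + (-7)(0.18) + (0)(0.26) + (8)(0.38) = 0.34
E[X²] = (-8)²(0.18) + (-7)²(0.18) + (0)²(0.26) + (8)²(0.38) = 44.66
Var(X) = E[X²] − (E[X])² = 44.66 − (0.34)² = 44.5444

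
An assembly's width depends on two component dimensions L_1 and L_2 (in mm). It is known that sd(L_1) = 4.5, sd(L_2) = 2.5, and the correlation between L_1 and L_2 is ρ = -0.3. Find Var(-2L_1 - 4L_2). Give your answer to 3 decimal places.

Var(L_1) = (4.5)² = 20.25;  Var(L_2) = (2.5)² = 6.25
Cov(L_1,L_2) = ρ·sd(L_1)·sd(L_2) = -0.3·4.5·2.5 = -3.375
Var(-2L_1 - 4L_2) = (-2)²·Var(L_1) + (-4)²·Var(L_2) + 2·(-2)·(-4)·Cov(L_1,L_2)
= 4·20.25 + 16·6.25 + 16·-3.375 = 127

127.000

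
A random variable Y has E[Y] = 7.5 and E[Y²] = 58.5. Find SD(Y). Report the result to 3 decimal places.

Var(Y) = 58.5 − (7.5)² = 2.25
SD(Y) = √2.25 ≈ 1.500

1.500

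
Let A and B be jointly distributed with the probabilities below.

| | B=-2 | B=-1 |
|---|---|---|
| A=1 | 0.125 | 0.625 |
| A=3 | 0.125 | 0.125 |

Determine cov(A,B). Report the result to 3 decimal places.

E[A] = 1.5,  E[B] = -1.25
E[AB] = -2
cov(A,B) = E[AB] − E[A]E[B] = -2 − (1.5)(-1.25) = -0.125

-0.125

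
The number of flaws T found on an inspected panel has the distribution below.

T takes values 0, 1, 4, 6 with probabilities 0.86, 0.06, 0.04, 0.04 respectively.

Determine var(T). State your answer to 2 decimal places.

1.93

E[T] = (0)(0.86) + (1)(0.06) + (4)(0.04) + (6)(0.04) = 0.46
E[T²] = (0)²(0.86) + (1)²(0.06) + (4)²(0.04) + (6)²(0.04) = 2.14
var(T) = E[T²] − (E[T])² = 2.14 − (0.46)² = 1.9284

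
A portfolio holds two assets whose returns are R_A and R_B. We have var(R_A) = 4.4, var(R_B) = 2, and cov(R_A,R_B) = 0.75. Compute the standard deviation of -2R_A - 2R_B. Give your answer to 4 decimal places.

var(-2R_A - 2R_B) = (-2)²·var(R_A) + (-2)²·var(R_B) + 2·(-2)·(-2)·cov(R_A,R_B)
= 4·4.4 + 4·2 + 8·0.75 = 31.6
σ(-2R_A - 2R_B) = √31.6 ≈ 5.6214

5.6214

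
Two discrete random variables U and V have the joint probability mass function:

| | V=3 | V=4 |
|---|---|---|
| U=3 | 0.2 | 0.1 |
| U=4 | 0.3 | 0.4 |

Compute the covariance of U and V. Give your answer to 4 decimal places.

0.0500

E[U] = 3.7,  E[V] = 3.5
E[UV] = 13
cov(U,V) = E[UV] − E[U]E[V] = 13 − (3.7)(3.5) = 0.05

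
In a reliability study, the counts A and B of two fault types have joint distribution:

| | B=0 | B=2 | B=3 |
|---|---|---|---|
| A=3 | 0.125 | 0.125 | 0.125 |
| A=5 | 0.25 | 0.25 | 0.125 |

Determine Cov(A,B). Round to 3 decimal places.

-0.125

E[A] = 4.25,  E[B] = 1.5
E[AB] = 6.25
Cov(A,B) = E[AB] − E[A]E[B] = 6.25 − (4.25)(1.5) = -0.125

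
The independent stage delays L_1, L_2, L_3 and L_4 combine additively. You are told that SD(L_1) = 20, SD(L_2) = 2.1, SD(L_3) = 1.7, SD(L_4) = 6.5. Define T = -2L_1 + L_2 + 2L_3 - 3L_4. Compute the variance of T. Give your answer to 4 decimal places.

1996.2200

Var(L_1) = 400, Var(L_2) = 4.41, Var(L_3) = 2.89, Var(L_4) = 42.25
By independence, Var(T) = (-2)²Var(L_1) + (1)²Var(L_2) + (2)²Var(L_3) + (-3)²Var(L_4)
= (-2)²·400 + (1)²·4.41 + (2)²·2.89 + (-3)²·42.25 = 1996.22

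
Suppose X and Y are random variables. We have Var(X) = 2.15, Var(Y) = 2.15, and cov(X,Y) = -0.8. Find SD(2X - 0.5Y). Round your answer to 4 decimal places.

Var(2X - 0.5Y) = (2)²·Var(X) + (-0.5)²·Var(Y) + 2·(2)·(-0.5)·cov(X,Y)
= 4·2.15 + 0.25·2.15 + -2·-0.8 = 10.7375
SD(2X - 0.5Y) = √10.7375 ≈ 3.2768

3.2768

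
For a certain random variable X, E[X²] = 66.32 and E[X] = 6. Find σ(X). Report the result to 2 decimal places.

V(X) = 66.32 − (6)² = 30.32
σ(X) = √30.32 ≈ 5.51

5.51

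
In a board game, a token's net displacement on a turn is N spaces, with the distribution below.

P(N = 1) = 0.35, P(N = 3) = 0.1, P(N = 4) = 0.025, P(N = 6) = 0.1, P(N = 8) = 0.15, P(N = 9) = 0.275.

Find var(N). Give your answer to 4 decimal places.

11.8744

E[N] = (1)(0.35) + (3)(0.1) + (4)(0.025) + (6)(0.1) + (8)(0.15) + (9)(0.275) = 5.025
E[N²] = (1)²(0.35) + (3)²(0.1) + (4)²(0.025) + (6)²(0.1) + (8)²(0.15) + (9)²(0.275) = 37.125
var(N) = E[N²] − (E[N])² = 37.125 − (5.025)² = 11.874375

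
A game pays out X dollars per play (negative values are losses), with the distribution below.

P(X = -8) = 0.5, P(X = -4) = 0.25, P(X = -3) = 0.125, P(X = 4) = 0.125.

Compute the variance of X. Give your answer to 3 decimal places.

15.359

E[X] = (-8)(0.5) + (-4)(0.25) + (-3)(0.125) + (4)(0.125) = -4.875
E[X²] = (-8)²(0.5) + (-4)²(0.25) + (-3)²(0.125) + (4)²(0.125) = 39.125
V(X) = E[X²] − (E[X])² = 39.125 − (-4.875)² = 15.359375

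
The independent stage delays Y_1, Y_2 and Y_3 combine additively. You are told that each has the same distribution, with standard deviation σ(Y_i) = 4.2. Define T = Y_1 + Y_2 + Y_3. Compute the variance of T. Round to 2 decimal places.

Var(Y_i) = (4.2)² = 17.64
By independence, Var(T) = (1)²Var(Y_1) + (1)²Var(Y_2) + (1)²Var(Y_3)
= (1)²·17.64 + (1)²·17.64 + (1)²·17.64 = 52.92

52.92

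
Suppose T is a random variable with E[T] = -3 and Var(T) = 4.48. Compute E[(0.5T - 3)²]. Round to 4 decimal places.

21.3700

E[0.5T - 3] = 0.5·-3 − 3 = -4.5
Var(0.5T - 3) = (0.5)²·4.48 = 1.12
E[(0.5T - 3)²] = Var((0.5T - 3)) + (E[(0.5T - 3)])² = 1.12 + (-4.5)² = 21.37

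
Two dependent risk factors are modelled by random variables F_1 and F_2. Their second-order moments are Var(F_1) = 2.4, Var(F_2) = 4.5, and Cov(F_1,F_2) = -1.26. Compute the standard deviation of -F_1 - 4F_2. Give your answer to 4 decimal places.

8.0200

Var(-F_1 - 4F_2) = (-1)²·Var(F_1) + (-4)²·Var(F_2) + 2·(-1)·(-4)·Cov(F_1,F_2)
= 1·2.4 + 16·4.5 + 8·-1.26 = 64.32
sd(-F_1 - 4F_2) = √64.32 ≈ 8.0200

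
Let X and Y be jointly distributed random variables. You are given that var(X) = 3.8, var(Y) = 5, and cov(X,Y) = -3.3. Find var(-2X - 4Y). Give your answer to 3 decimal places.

var(-2X - 4Y) = (-2)²·var(X) + (-4)²·var(Y) + 2·(-2)·(-4)·cov(X,Y)
= 4·3.8 + 16·5 + 16·-3.3 = 42.4

42.400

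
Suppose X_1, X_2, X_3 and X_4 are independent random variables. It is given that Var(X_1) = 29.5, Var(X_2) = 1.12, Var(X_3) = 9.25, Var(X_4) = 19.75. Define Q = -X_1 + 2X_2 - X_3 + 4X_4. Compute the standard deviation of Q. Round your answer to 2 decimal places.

By independence, Var(Q) = (-1)²Var(X_1) + (2)²Var(X_2) + (-1)²Var(X_3) + (4)²Var(X_4)
= (-1)²·29.5 + (2)²·1.12 + (-1)²·9.25 + (4)²·19.75 = 359.23
sd(Q) = √359.23 ≈ 18.95

18.95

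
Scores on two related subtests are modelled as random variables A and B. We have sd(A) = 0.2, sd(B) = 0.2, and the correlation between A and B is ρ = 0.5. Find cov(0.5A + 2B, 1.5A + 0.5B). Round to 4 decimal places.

V(A) = (0.2)² = 0.04;  V(B) = (0.2)² = 0.04
cov(A,B) = ρ·sd(A)·sd(B) = 0.5·0.2·0.2 = 0.02
cov(0.5A + 2B, 1.5A + 0.5B) = (0.5)(1.5)V(A) + (2)(0.5)V(B) + [(0.5)(0.5) + (2)(1.5)]cov(A,B)
= 0.75·0.04 + 1·0.04 + 3.25·0.02 = 0.135

0.1350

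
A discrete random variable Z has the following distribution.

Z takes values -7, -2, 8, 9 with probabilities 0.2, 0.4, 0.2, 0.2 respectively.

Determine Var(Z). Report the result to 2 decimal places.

E[Z] = (-7)(0.2) + (-2)(0.4) + (8)(0.2) + (9)(0.2) = 1.2
E[Z²] = (-7)²(0.2) + (-2)²(0.4) + (8)²(0.2) + (9)²(0.2) = 40.4
Var(Z) = E[Z²] − (E[Z])² = 40.4 − (1.2)² = 38.96

38.96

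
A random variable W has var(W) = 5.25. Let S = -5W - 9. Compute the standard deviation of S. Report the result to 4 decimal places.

var(-5W - 9) = (-5)²·5.25 = 131.25
σ(S) = √131.25 ≈ 11.4564

11.4564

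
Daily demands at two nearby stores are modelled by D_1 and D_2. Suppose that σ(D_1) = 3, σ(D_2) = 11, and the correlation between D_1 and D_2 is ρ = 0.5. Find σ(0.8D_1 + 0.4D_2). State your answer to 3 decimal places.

V(D_1) = (3)² = 9;  V(D_2) = (11)² = 121
Cov(D_1,D_2) = ρ·σ(D_1)·σ(D_2) = 0.5·3·11 = 16.5
V(0.8D_1 + 0.4D_2) = (0.8)²·V(D_1) + (0.4)²·V(D_2) + 2·(0.8)·(0.4)·Cov(D_1,D_2)
= 0.64·9 + 0.16·121 + 0.64·16.5 = 35.68
σ(0.8D_1 + 0.4D_2) = √35.68 ≈ 5.973

5.973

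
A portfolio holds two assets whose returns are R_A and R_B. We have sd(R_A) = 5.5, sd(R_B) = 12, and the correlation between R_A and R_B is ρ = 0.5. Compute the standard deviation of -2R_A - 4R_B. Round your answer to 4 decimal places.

54.3415

var(R_A) = (5.5)² = 30.25;  var(R_B) = (12)² = 144
cov(R_A,R_B) = ρ·sd(R_A)·sd(R_B) = 0.5·5.5·12 = 33
var(-2R_A - 4R_B) = (-2)²·var(R_A) + (-4)²·var(R_B) + 2·(-2)·(-4)·cov(R_A,R_B)
= 4·30.25 + 16·144 + 16·33 = 2953
sd(-2R_A - 4R_B) = √2953 ≈ 54.3415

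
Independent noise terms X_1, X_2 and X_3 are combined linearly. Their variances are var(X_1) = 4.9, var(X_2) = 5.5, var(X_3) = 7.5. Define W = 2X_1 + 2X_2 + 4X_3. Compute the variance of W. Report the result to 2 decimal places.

By independence, var(W) = (2)²var(X_1) + (2)²var(X_2) + (4)²var(X_3)
= (2)²·4.9 + (2)²·5.5 + (4)²·7.5 = 161.6

161.60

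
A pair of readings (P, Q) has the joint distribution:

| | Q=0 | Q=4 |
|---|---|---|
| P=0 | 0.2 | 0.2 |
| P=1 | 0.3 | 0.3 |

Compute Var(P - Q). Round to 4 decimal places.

E[P] = 0.6,  E[Q] = 2,  E[PQ] = 1.2
Var(P) = 0.6 − (0.6)² = 0.24;  Var(Q) = 8 − (2)² = 4
Cov(P,Q) = 1.2 − (0.6)(2) = 0
Var(P - Q) = (1)²·0.24 + (-1)²·4 + 2·(1)·(-1)·0 = 4.24

4.2400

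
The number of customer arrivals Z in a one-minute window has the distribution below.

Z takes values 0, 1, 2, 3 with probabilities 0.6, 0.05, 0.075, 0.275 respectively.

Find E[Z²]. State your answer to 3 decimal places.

2.825

E[Z²] = (0)²(0.6) + (1)²(0.05) + (2)²(0.075) + (3)²(0.275) = 2.825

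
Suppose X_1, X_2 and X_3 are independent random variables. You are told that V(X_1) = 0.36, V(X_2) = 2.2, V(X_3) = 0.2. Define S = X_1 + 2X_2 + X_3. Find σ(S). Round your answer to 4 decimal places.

By independence, V(S) = (1)²V(X_1) + (2)²V(X_2) + (1)²V(X_3)
= (1)²·0.36 + (2)²·2.2 + (1)²·0.2 = 9.36
σ(S) = √9.36 ≈ 3.0594

3.0594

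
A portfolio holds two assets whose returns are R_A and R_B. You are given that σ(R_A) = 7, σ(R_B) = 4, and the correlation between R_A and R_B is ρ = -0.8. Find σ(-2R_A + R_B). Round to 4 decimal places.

Var(R_A) = (7)² = 49;  Var(R_B) = (4)² = 16
Cov(R_A,R_B) = ρ·σ(R_A)·σ(R_B) = -0.8·7·4 = -22.4
Var(-2R_A + R_B) = (-2)²·Var(R_A) + (1)²·Var(R_B) + 2·(-2)·(1)·Cov(R_A,R_B)
= 4·49 + 1·16 + -4·-22.4 = 301.6
σ(-2R_A + R_B) = √301.6 ≈ 17.3666

17.3666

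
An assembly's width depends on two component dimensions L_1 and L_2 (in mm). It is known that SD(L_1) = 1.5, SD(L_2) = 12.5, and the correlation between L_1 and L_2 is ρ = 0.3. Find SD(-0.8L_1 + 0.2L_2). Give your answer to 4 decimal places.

2.4269

V(L_1) = (1.5)² = 2.25;  V(L_2) = (12.5)² = 156.25
cov(L_1,L_2) = ρ·SD(L_1)·SD(L_2) = 0.3·1.5·12.5 = 5.625
V(-0.8L_1 + 0.2L_2) = (-0.8)²·V(L_1) + (0.2)²·V(L_2) + 2·(-0.8)·(0.2)·cov(L_1,L_2)
= 0.64·2.25 + 0.04·156.25 + -0.32·5.625 = 5.89
SD(-0.8L_1 + 0.2L_2) = √5.89 ≈ 2.4269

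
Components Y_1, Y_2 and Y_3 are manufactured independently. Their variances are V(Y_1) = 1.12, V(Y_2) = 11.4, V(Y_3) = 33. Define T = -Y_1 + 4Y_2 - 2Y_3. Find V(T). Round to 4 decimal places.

315.5200

By independence, V(T) = (-1)²V(Y_1) + (4)²V(Y_2) + (-2)²V(Y_3)
= (-1)²·1.12 + (4)²·11.4 + (-2)²·33 = 315.52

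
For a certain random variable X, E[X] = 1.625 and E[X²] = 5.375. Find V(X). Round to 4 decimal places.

V(X) = 5.375 − (1.625)² = 2.734375

2.7344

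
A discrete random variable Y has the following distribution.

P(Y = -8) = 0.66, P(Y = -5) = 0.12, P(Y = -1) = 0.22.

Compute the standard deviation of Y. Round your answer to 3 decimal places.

E[Y] = (-8)(0.66) + (-5)(0.12) + (-1)(0.22) = -6.1
E[Y²] = (-8)²(0.66) + (-5)²(0.12) + (-1)²(0.22) = 45.46
Var(Y) = E[Y²] − (E[Y])² = 45.46 − (-6.1)² = 8.25
SD(Y) = √8.25 ≈ 2.872

2.872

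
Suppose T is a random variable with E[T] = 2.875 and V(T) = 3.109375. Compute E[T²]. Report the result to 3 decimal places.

11.375

E[T²] = V(T) + (E[T])² = 3.109375 + (2.875)² = 11.375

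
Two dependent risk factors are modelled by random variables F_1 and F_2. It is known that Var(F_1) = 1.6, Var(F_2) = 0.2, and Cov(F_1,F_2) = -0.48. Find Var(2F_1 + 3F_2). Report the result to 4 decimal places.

Var(2F_1 + 3F_2) = (2)²·Var(F_1) + (3)²·Var(F_2) + 2·(2)·(3)·Cov(F_1,F_2)
= 4·1.6 + 9·0.2 + 12·-0.48 = 2.44

2.4400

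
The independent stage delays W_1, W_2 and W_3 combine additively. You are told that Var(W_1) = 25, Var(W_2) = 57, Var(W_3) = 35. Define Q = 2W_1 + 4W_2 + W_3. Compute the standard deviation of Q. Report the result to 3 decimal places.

32.357

By independence, Var(Q) = (2)²Var(W_1) + (4)²Var(W_2) + (1)²Var(W_3)
= (2)²·25 + (4)²·57 + (1)²·35 = 1047
SD(Q) = √1047 ≈ 32.357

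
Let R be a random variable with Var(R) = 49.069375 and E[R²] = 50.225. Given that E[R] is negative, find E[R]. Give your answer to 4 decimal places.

-1.0750

(E[R])² = E[R²] − Var(R) = 50.225 − 49.069375 = 1.155625
E[R] = −√1.155625 = -1.075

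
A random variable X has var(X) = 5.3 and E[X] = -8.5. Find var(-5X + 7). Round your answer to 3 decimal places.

var(-5X + 7) = (-5)²·var(X) = 25·5.3 = 132.5

132.500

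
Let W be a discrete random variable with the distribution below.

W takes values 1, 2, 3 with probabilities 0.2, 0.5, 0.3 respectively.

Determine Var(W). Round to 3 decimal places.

0.490

E[W] = (1)(0.2) + (2)(0.5) + (3)(0.3) = 2.1
E[W²] = (1)²(0.2) + (2)²(0.5) + (3)²(0.3) = 4.9
Var(W) = E[W²] − (E[W])² = 4.9 − (2.1)² = 0.49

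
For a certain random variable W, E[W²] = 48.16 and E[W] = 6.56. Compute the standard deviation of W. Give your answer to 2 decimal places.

2.26

V(W) = 48.16 − (6.56)² = 5.1264
SD(W) = √5.1264 ≈ 2.26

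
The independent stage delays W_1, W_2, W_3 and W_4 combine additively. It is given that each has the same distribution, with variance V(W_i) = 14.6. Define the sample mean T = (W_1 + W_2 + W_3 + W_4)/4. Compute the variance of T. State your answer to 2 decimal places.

3.65

By independence, V(T) = (0.25)²V(W_1) + (0.25)²V(W_2) + (0.25)²V(W_3) + (0.25)²V(W_4)
= (0.25)²·14.6 + (0.25)²·14.6 + (0.25)²·14.6 + (0.25)²·14.6 = 3.65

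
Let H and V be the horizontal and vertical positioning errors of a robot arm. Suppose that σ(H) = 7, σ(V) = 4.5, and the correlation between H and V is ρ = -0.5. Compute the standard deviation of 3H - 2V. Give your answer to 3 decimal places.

Var(H) = (7)² = 49;  Var(V) = (4.5)² = 20.25
cov(H,V) = ρ·σ(H)·σ(V) = -0.5·7·4.5 = -15.75
Var(3H - 2V) = (3)²·Var(H) + (-2)²·Var(V) + 2·(3)·(-2)·cov(H,V)
= 9·49 + 4·20.25 + -12·-15.75 = 711
σ(3H - 2V) = √711 ≈ 26.665

26.665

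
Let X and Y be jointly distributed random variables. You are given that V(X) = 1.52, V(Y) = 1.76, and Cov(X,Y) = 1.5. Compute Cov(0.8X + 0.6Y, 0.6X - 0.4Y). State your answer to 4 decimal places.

Cov(0.8X + 0.6Y, 0.6X - 0.4Y) = (0.8)(0.6)V(X) + (0.6)(-0.4)V(Y) + [(0.8)(-0.4) + (0.6)(0.6)]Cov(X,Y)
= 0.48·1.52 + -0.24·1.76 + 0.04·1.5 = 0.3672

0.3672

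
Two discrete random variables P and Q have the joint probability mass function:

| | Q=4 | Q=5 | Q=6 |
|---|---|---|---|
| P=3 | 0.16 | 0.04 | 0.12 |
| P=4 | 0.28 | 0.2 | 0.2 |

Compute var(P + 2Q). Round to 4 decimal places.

3.2064

E[P] = 3.68,  E[Q] = 4.88,  E[PQ] = 17.96
var(P) = 13.76 − (3.68)² = 0.2176;  var(Q) = 24.56 − (4.88)² = 0.7456
Cov(P,Q) = 17.96 − (3.68)(4.88) = 0.0016
var(P + 2Q) = (1)²·0.2176 + (2)²·0.7456 + 2·(1)·(2)·0.0016 = 3.2064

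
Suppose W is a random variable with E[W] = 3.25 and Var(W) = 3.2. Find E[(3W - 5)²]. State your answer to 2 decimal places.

51.36

E[3W - 5] = 3·3.25 − 5 = 4.75
Var(3W - 5) = (3)²·3.2 = 28.8
E[(3W - 5)²] = Var((3W - 5)) + (E[(3W - 5)])² = 28.8 + (4.75)² = 51.3625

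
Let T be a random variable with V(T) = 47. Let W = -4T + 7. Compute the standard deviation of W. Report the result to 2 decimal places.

27.42

V(-4T + 7) = (-4)²·47 = 752
sd(W) = √752 ≈ 27.42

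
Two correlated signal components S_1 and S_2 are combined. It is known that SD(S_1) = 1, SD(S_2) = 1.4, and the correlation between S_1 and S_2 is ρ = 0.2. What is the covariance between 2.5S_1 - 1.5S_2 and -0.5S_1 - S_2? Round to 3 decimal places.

V(S_1) = (1)² = 1;  V(S_2) = (1.4)² = 1.96
cov(S_1,S_2) = ρ·SD(S_1)·SD(S_2) = 0.2·1·1.4 = 0.28
cov(2.5S_1 - 1.5S_2, -0.5S_1 - S_2) = (2.5)(-0.5)V(S_1) + (-1.5)(-1)V(S_2) + [(2.5)(-1) + (-1.5)(-0.5)]cov(S_1,S_2)
= -1.25·1 + 1.5·1.96 + -1.75·0.28 = 1.2

1.200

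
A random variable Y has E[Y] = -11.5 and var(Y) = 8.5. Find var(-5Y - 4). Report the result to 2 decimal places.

var(-5Y - 4) = (-5)²·var(Y) = 25·8.5 = 212.5

212.50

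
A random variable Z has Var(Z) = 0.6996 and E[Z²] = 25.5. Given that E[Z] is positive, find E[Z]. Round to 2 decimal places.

(E[Z])² = E[Z²] − Var(Z) = 25.5 − 0.6996 = 24.8004
E[Z] = √24.8004 = 4.98

4.98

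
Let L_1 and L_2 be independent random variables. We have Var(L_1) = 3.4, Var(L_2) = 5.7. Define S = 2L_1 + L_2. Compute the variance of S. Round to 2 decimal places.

By independence, Var(S) = (2)²Var(L_1) + (1)²Var(L_2)
= (2)²·3.4 + (1)²·5.7 = 19.3

19.30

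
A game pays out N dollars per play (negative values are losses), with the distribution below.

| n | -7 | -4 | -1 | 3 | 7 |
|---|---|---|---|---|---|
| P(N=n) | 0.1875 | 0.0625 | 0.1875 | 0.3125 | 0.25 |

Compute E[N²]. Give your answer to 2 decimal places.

25.44

E[N²] = (-7)²(0.1875) + (-4)²(0.0625) + (-1)²(0.1875) + (3)²(0.3125) + (7)²(0.25) = 25.4375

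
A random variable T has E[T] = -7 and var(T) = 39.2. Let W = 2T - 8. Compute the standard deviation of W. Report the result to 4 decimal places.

var(2T - 8) = (2)²·39.2 = 156.8
sd(W) = √156.8 ≈ 12.5220

12.5220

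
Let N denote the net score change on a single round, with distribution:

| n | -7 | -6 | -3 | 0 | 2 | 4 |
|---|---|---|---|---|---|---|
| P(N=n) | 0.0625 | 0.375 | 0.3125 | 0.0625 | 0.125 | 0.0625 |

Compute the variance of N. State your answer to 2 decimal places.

11.11

E[N] = (-7)(0.0625) + (-6)(0.375) + (-3)(0.3125) + (0)(0.0625) + (2)(0.125) + (4)(0.0625) = -3.125
E[N²] = (-7)²(0.0625) + (-6)²(0.375) + (-3)²(0.3125) + (0)²(0.0625) + (2)²(0.125) + (4)²(0.0625) = 20.875
var(N) = E[N²] − (E[N])² = 20.875 − (-3.125)² = 11.109375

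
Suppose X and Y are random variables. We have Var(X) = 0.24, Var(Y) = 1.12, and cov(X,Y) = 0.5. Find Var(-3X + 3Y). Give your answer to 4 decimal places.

Var(-3X + 3Y) = (-3)²·Var(X) + (3)²·Var(Y) + 2·(-3)·(3)·cov(X,Y)
= 9·0.24 + 9·1.12 + -18·0.5 = 3.24

3.2400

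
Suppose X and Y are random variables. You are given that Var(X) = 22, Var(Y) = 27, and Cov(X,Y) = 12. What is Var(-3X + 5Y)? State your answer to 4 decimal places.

513.0000

Var(-3X + 5Y) = (-3)²·Var(X) + (5)²·Var(Y) + 2·(-3)·(5)·Cov(X,Y)
= 9·22 + 25·27 + -30·12 = 513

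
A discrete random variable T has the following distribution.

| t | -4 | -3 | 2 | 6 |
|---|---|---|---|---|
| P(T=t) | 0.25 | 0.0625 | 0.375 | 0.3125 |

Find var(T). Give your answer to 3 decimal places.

15.246

E[T] = (-4)(0.25) + (-3)(0.0625) + (2)(0.375) + (6)(0.3125) = 1.4375
E[T²] = (-4)²(0.25) + (-3)²(0.0625) + (2)²(0.375) + (6)²(0.3125) = 17.3125
var(T) = E[T²] − (E[T])² = 17.3125 − (1.4375)² = 15.24609375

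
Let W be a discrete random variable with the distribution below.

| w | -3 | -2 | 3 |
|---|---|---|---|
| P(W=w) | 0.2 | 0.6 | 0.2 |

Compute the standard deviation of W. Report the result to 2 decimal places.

2.14

E[W] = (-3)(0.2) + (-2)(0.6) + (3)(0.2) = -1.2
E[W²] = (-3)²(0.2) + (-2)²(0.6) + (3)²(0.2) = 6
var(W) = E[W²] − (E[W])² = 6 − (-1.2)² = 4.56
sd(W) = √4.56 ≈ 2.14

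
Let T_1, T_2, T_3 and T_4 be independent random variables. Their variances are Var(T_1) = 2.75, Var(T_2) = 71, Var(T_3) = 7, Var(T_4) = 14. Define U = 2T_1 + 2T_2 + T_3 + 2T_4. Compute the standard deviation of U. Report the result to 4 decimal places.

By independence, Var(U) = (2)²Var(T_1) + (2)²Var(T_2) + (1)²Var(T_3) + (2)²Var(T_4)
= (2)²·2.75 + (2)²·71 + (1)²·7 + (2)²·14 = 358
SD(U) = √358 ≈ 18.9209

18.9209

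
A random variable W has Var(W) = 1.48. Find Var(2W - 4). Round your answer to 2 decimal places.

Var(2W - 4) = (2)²·Var(W) = 4·1.48 = 5.92

5.92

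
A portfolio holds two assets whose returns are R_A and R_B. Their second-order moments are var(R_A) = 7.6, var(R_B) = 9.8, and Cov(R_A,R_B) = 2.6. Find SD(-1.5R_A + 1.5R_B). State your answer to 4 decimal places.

var(-1.5R_A + 1.5R_B) = (-1.5)²·var(R_A) + (1.5)²·var(R_B) + 2·(-1.5)·(1.5)·Cov(R_A,R_B)
= 2.25·7.6 + 2.25·9.8 + -4.5·2.6 = 27.45
SD(-1.5R_A + 1.5R_B) = √27.45 ≈ 5.2393

5.2393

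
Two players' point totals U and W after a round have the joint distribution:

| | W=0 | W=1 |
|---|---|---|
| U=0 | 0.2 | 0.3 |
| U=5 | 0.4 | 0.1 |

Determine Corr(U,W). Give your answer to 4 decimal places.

-0.4082

E[U] = 2.5,  E[W] = 0.4
E[UW] = 0.5
Cov(U,W) = E[UW] − E[U]E[W] = 0.5 − (2.5)(0.4) = -0.5
var(U) = 6.25,  var(W) = 0.24
ρ = -0.5 / √(6.25·0.24) ≈ -0.4082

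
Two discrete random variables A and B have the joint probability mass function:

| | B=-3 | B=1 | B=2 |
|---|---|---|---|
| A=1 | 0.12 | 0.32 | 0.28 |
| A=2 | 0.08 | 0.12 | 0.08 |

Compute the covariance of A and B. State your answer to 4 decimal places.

-0.1168

E[A] = 1.28,  E[B] = 0.56
E[AB] = 0.6
Cov(A,B) = E[AB] − E[A]E[B] = 0.6 − (1.28)(0.56) = -0.1168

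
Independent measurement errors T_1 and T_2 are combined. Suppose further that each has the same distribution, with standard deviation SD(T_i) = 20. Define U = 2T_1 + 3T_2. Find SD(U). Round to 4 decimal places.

72.1110

Var(T_i) = (20)² = 400
By independence, Var(U) = (2)²Var(T_1) + (3)²Var(T_2)
= (2)²·400 + (3)²·400 = 5200
SD(U) = √5200 ≈ 72.1110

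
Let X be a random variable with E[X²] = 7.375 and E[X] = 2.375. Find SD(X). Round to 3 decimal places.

var(X) = 7.375 − (2.375)² = 1.734375
SD(X) = √1.734375 ≈ 1.317

1.317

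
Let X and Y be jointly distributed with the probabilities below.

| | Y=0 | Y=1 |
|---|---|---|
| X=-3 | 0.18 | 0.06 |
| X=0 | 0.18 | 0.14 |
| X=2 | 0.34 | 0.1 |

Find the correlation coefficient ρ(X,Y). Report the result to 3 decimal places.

-0.031

E[X] = 0.16,  E[Y] = 0.3
E[XY] = 0.02
Cov(X,Y) = E[XY] − E[X]E[Y] = 0.02 − (0.16)(0.3) = -0.028
Var(X) = 3.8944,  Var(Y) = 0.21
ρ = -0.028 / √(3.8944·0.21) ≈ -0.031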